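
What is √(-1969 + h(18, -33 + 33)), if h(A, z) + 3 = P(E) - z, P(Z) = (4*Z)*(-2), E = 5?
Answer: 2*I*√503 ≈ 44.855*I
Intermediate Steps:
P(Z) = -8*Z
h(A, z) = -43 - z (h(A, z) = -3 + (-8*5 - z) = -3 + (-40 - z) = -43 - z)
√(-1969 + h(18, -33 + 33)) = √(-1969 + (-43 - (-33 + 33))) = √(-1969 + (-43 - 1*0)) = √(-1969 + (-43 + 0)) = √(-1969 - 43) = √(-2012) = 2*I*√503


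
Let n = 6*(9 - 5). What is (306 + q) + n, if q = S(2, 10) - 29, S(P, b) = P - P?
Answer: 301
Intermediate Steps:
S(P, b) = 0
n = 24 (n = 6*4 = 24)
q = -29 (q = 0 - 29 = -29)
(306 + q) + n = (306 - 29) + 24 = 277 + 24 = 301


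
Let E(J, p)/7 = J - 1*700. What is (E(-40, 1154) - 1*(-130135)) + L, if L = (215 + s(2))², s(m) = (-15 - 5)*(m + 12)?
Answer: 129180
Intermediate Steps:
E(J, p) = -4900 + 7*J (E(J, p) = 7*(J - 1*700) = 7*(J - 700) = 7*(-700 + J) = -4900 + 7*J)
s(m) = -240 - 20*m (s(m) = -20*(12 + m) = -240 - 20*m)
L = 4225 (L = (215 + (-240 - 20*2))² = (215 + (-240 - 40))² = (215 - 280)² = (-65)² = 4225)
(E(-40, 1154) - 1*(-130135)) + L = ((-4900 + 7*(-40)) - 1*(-130135)) + 4225 = ((-4900 - 280) + 130135) + 4225 = (-5180 + 130135) + 4225 = 124955 + 4225 = 129180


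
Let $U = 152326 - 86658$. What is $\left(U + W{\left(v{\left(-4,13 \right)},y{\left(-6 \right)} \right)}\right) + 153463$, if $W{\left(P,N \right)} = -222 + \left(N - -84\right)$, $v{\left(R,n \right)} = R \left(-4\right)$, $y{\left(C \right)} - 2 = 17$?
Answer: $219012$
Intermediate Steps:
$y{\left(C \right)} = 19$ ($y{\left(C \right)} = 2 + 17 = 19$)
$v{\left(R,n \right)} = - 4 R$
$U = 65668$ ($U = 152326 - 86658 = 65668$)
$W{\left(P,N \right)} = -138 + N$ ($W{\left(P,N \right)} = -222 + \left(N + 84\right) = -222 + \left(84 + N\right) = -138 + N$)
$\left(U + W{\left(v{\left(-4,13 \right)},y{\left(-6 \right)} \right)}\right) + 153463 = \left(65668 + \left(-138 + 19\right)\right) + 153463 = \left(65668 - 119\right) + 153463 = 65549 + 153463 = 219012$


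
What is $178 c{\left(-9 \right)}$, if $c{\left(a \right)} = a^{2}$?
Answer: $14418$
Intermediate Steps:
$178 c{\left(-9 \right)} = 178 \left(-9\right)^{2} = 178 \cdot 81 = 14418$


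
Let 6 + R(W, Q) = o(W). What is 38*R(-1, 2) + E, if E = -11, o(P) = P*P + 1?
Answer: -163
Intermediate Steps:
o(P) = 1 + P² (o(P) = P² + 1 = 1 + P²)
R(W, Q) = -5 + W² (R(W, Q) = -6 + (1 + W²) = -5 + W²)
38*R(-1, 2) + E = 38*(-5 + (-1)²) - 11 = 38*(-5 + 1) - 11 = 38*(-4) - 11 = -152 - 11 = -163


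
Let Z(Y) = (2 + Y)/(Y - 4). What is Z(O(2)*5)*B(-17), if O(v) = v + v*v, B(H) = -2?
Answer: -32/13 ≈ -2.4615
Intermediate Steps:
O(v) = v + v**2
Z(Y) = (2 + Y)/(-4 + Y)
Z(O(2)*5)*B(-17) = ((2 + (2*(1 + 2))*5)/(-4 + (2*(1 + 2))*5))*(-2) = ((2 + (2*3)*5)/(-4 + (2*3)*5))*(-2) = ((2 + 6*5)/(-4 + 6*5))*(-2) = ((2 + 30)/(-4 + 30))*(-2) = (32/26)*(-2) = ((1/26)*32)*(-2) = (16/13)*(-2) = -32/13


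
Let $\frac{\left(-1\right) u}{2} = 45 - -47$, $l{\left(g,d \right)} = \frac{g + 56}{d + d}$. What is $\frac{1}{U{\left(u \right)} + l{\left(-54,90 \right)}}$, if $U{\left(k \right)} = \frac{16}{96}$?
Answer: $\frac{45}{8} \approx 5.625$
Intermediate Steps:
$l{\left(g,d \right)} = \frac{56 + g}{2 d}$
$u = -184$ ($u = - 2 \left(45 - -47\right) = - 2 \left(45 + 47\right) = \left(-2\right) 92 = -184$)
$U{\left(k \right)} = \frac{1}{6}$ ($U{\left(k \right)} = 16 \cdot \frac{1}{96} = \frac{1}{6}$)
$\frac{1}{U{\left(u \right)} + l{\left(-54,90 \right)}} = \frac{1}{\frac{1}{6} + \frac{56 - 54}{2 \cdot 90}} = \frac{1}{\frac{1}{6} + \frac{1}{2} \cdot \frac{1}{90} \cdot 2} = \frac{1}{\frac{1}{6} + \frac{1}{90}} = \frac{1}{\frac{8}{45}} = \frac{45}{8}$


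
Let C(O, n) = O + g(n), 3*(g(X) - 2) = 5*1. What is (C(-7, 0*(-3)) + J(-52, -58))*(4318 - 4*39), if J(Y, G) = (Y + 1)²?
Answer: 32434466/3 ≈ 1.0811e+7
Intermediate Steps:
g(X) = 11/3 (g(X) = 2 + (5*1)/3 = 2 + (⅓)*5 = 2 + 5/3 = 11/3)
J(Y, G) = (1 + Y)²
C(O, n) = 11/3 + O (C(O, n) = O + 11/3 = 11/3 + O)
(C(-7, 0*(-3)) + J(-52, -58))*(4318 - 4*39) = ((11/3 - 7) + (1 - 52)²)*(4318 - 4*39) = (-10/3 + (-51)²)*(4318 - 156) = (-10/3 + 2601)*4162 = (7793/3)*4162 = 32434466/3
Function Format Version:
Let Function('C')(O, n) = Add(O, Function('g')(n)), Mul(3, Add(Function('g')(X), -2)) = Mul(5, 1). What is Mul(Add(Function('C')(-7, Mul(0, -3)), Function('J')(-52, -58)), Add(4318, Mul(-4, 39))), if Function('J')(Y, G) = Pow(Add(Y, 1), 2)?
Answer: Rational(32434466, 3) ≈ 1.0811e+7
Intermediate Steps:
Function('g')(X) = Rational(11, 3) (Function('g')(X) = Add(2, Mul(Rational(1, 3), Mul(5, 1))) = Add(2, Mul(Rational(1, 3), 5)) = Add(2, Rational(5, 3)) = Rational(11, 3))
Function('J')(Y, G) = Pow(Add(1, Y), 2)
Function('C')(O, n) = Add(Rational(11, 3), O) (Function('C')(O, n) = Add(O, Rational(11, 3)) = Add(Rational(11, 3), O))
Mul(Add(Function('C')(-7, Mul(0, -3)), Function('J')(-52, -58)), Add(4318, Mul(-4, 39))) = Mul(Add(Add(Rational(11, 3), -7), Pow(Add(1, -52), 2)), Add(4318, Mul(-4, 39))) = Mul(Add(Rational(-10, 3), Pow(-51, 2)), Add(4318, -156)) = Mul(Add(Rational(-10, 3), 2601), 4162) = Mul(Rational(7793, 3), 4162) = Rational(32434466, 3)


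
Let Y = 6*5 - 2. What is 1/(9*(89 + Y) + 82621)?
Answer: 1/83674 ≈ 1.1951e-5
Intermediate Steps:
Y = 28 (Y = 30 - 2 = 28)
1/(9*(89 + Y) + 82621) = 1/(9*(89 + 28) + 82621) = 1/(9*117 + 82621) = 1/(1053 + 82621) = 1/83674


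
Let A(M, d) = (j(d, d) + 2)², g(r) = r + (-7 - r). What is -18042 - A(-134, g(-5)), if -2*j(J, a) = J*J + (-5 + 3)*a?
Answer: -75649/4 ≈ -18912.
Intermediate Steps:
g(r) = -7
j(J, a) = a - J²/2 (j(J, a) = -(J*J + (-5 + 3)*a)/2 = -(J² - 2*a)/2 = a - J²/2)
A(M, d) = (2 + d - d²/2)² (A(M, d) = ((d - d²/2) + 2)² = (2 + d - d²/2)²)
-18042 - A(-134, g(-5)) = -18042 - (4 - 1*(-7)² + 2*(-7))²/4 = -18042 - (4 - 1*49 - 14)²/4 = -18042 - (4 - 49 - 14)²/4 = -18042 - (-59)²/4 = -18042 - 3481/4 = -75649/4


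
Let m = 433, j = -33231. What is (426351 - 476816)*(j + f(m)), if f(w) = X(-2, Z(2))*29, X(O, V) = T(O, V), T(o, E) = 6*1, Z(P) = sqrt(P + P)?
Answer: 1668221505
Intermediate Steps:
Z(P) = sqrt(2)*sqrt(P) (Z(P) = sqrt(2*P) = sqrt(2)*sqrt(P))
T(o, E) = 6
X(O, V) = 6
f(w) = 174 (f(w) = 6*29 = 174)
(426351 - 476816)*(j + f(m)) = (426351 - 476816)*(-33231 + 174) = -50465*(-33057) = 1668221505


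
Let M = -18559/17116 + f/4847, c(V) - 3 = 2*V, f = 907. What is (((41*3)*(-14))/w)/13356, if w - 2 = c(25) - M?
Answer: -41480626/17983676079 ≈ -0.0023066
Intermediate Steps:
c(V) = 3 + 2*V
M = -74431261/82961252 (M = -18559/17116 + 907/4847 = -74431261/82961252 ≈ -0.89718)
w = 4637300121/82961252 (w = 2 + ((3 + 2*25) - 1*(-74431261/82961252)) = 2 + ((3 + 50) + 74431261/82961252) = 2 + (53 + 74431261/82961252) = 2 + 4471377617/82961252 = 4637300121/82961252 ≈ 55.897)
(((41*3)*(-14))/w)/13356 = (((41*3)*(-14))/(4637300121/82961252))/13356 = ((123*(-14))*(82961252/4637300121))*(1/13356) = -1722*82961252/4637300121*(1/13356) = -1161457528/37701627*1/13356 = -41480626/17983676079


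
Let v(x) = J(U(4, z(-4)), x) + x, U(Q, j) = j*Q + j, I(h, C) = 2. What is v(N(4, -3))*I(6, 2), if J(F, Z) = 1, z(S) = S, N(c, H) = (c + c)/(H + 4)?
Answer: 18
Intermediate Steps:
N(c, H) = 2*c/(4 + H) (N(c, H) = (2*c)/(4 + H) = 2*c/(4 + H))
U(Q, j) = j + Q*j (U(Q, j) = Q*j + j = j + Q*j)
v(x) = 1 + x
v(N(4, -3))*I(6, 2) = (1 + 2*4/(4 - 3))*2 = (1 + 2*4/1)*2 = (1 + 2*4*1)*2 = (1 + 8)*2 = 9*2 = 18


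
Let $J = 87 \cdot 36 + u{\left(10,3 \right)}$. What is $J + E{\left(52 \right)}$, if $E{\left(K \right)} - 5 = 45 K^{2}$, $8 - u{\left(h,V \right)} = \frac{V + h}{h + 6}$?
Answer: $\frac{1997187}{16} \approx 1.2482 \cdot 10^{5}$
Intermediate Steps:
$u{\left(h,V \right)} = 8 - \frac{V + h}{6 + h}$ ($u{\left(h,V \right)} = 8 - \frac{V + h}{h + 6} = 8 - \frac{V + h}{6 + h}$)
$E{\left(K \right)} = 5 + 45 K^{2}$
$J = \frac{50227}{16}$ ($J = 87 \cdot 36 + \frac{48 - 3 + 7 \cdot 10}{6 + 10} = 3132 + \frac{48 - 3 + 70}{16} = 3132 + \frac{1}{16} \cdot 115 = 3132 + \frac{115}{16} = \frac{50227}{16} \approx 3139.2$)
$J + E{\left(52 \right)} = \frac{50227}{16} + \left(5 + 45 \cdot 52^{2}\right) = \frac{50227}{16} + \left(5 + 45 \cdot 2704\right) = \frac{50227}{16} + \left(5 + 121680\right) = \frac{50227}{16} + 121685 = \frac{1997187}{16}$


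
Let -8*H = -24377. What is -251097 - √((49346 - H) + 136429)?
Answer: -251097 - √2923646/4 ≈ -2.5152e+5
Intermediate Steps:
H = 24377/8 (H = -⅛*(-24377) = 24377/8 ≈ 3047.1)
-251097 - √((49346 - H) + 136429) = -251097 - √((49346 - 1*24377/8) + 136429) = -251097 - √((49346 - 24377/8) + 136429) = -251097 - √(370391/8 + 136429) = -251097 - √(1461823/8) = -251097 - √2923646/4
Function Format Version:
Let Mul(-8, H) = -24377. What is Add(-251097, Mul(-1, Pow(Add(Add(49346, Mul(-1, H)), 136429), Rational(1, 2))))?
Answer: Add(-251097, Mul(Rational(-1, 4), Pow(2923646, Rational(1, 2)))) ≈ -2.5152e+5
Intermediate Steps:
H = Rational(24377, 8) (H = Mul(Rational(-1, 8), -24377) = Rational(24377, 8) ≈ 3047.1)
Add(-251097, Mul(-1, Pow(Add(Add(49346, Mul(-1, H)), 136429), Rational(1, 2)))) = Add(-251097, Mul(-1, Pow(Add(Add(49346, Mul(-1, Rational(24377, 8))), 136429), Rational(1, 2)))) = Add(-251097, Mul(-1, Pow(Add(Add(49346, Rational(-24377, 8)), 136429), Rational(1, 2)))) = Add(-251097, Mul(-1, Pow(Add(Rational(370391, 8), 136429), Rational(1, 2)))) = Add(-251097, Mul(-1, Pow(Rational(1461823, 8), Rational(1, 2)))) = Add(-251097, Mul(-1, Mul(Rational(1, 4), Pow(2923646, Rational(1, 2))))) = Add(-251097, Mul(Rational(-1, 4), Pow(2923646, Rational(1, 2))))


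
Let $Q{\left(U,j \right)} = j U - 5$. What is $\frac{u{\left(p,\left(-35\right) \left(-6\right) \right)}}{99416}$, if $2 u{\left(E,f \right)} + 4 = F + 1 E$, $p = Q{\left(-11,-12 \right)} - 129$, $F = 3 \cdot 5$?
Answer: $\frac{9}{198832} \approx 4.5264 \cdot 10^{-5}$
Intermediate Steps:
$Q{\left(U,j \right)} = -5 + U j$ ($Q{\left(U,j \right)} = U j - 5 = -5 + U j$)
$F = 15$
$p = -2$ ($p = \left(-5 - -132\right) - 129 = \left(-5 + 132\right) - 129 = 127 - 129 = -2$)
$u{\left(E,f \right)} = \frac{11}{2} + \frac{E}{2}$ ($u{\left(E,f \right)} = -2 + \frac{15 + 1 E}{2} = -2 + \frac{15 + E}{2} = -2 + \left(\frac{15}{2} + \frac{E}{2}\right) = \frac{11}{2} + \frac{E}{2}$)
$\frac{u{\left(p,\left(-35\right) \left(-6\right) \right)}}{99416} = \frac{\frac{11}{2} + \frac{1}{2} \left(-2\right)}{99416} = \left(\frac{11}{2} - 1\right) \frac{1}{99416} = \frac{9}{2} \cdot \frac{1}{99416} = \frac{9}{198832}$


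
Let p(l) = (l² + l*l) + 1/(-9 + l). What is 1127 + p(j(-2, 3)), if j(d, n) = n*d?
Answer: 17984/15 ≈ 1198.9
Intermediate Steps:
j(d, n) = d*n
p(l) = 1/(-9 + l) + 2*l² (p(l) = (l² + l²) + 1/(-9 + l) = 2*l² + 1/(-9 + l) = 1/(-9 + l) + 2*l²)
1127 + p(j(-2, 3)) = 1127 + (1 - 18*(-2*3)² + 2*(-2*3)³)/(-9 - 2*3) = 1127 + (1 - 18*(-6)² + 2*(-6)³)/(-9 - 6) = 1127 + (1 - 18*36 + 2*(-216))/(-15) = 1127 - (1 - 648 - 432)/15 = 1127 - 1/15*(-1079) = 1127 + 1079/15 = 17984/15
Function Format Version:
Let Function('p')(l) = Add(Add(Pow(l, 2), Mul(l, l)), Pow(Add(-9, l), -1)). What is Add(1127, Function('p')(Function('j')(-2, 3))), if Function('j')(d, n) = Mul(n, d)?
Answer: Rational(17984, 15) ≈ 1198.9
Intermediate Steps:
Function('j')(d, n) = Mul(d, n)
Function('p')(l) = Add(Pow(Add(-9, l), -1), Mul(2, Pow(l, 2))) (Function('p')(l) = Add(Add(Pow(l, 2), Pow(l, 2)), Pow(Add(-9, l), -1)) = Add(Mul(2, Pow(l, 2)), Pow(Add(-9, l), -1)) = Add(Pow(Add(-9, l), -1), Mul(2, Pow(l, 2))))
Add(1127, Function('p')(Function('j')(-2, 3))) = Add(1127, Mul(Pow(Add(-9, Mul(-2, 3)), -1), Add(1, Mul(-18, Pow(Mul(-2, 3), 2)), Mul(2, Pow(Mul(-2, 3), 3))))) = Add(1127, Mul(Pow(Add(-9, -6), -1), Add(1, Mul(-18, Pow(-6, 2)), Mul(2, Pow(-6, 3))))) = Add(1127, Mul(Pow(-15, -1), Add(1, Mul(-18, 36), Mul(2, -216)))) = Add(1127, Mul(Rational(-1, 15), Add(1, -648, -432))) = Add(1127, Mul(Rational(-1, 15), -1079)) = Add(1127, Rational(1079, 15)) = Rational(17984, 15)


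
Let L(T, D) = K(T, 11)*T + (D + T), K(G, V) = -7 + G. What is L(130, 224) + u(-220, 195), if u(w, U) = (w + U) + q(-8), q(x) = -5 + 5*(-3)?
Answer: 16299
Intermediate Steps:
q(x) = -20 (q(x) = -5 - 15 = -20)
L(T, D) = D + T + T*(-7 + T) (L(T, D) = (-7 + T)*T + (D + T) = T*(-7 + T) + (D + T) = D + T + T*(-7 + T))
u(w, U) = -20 + U + w (u(w, U) = (w + U) - 20 = (U + w) - 20 = -20 + U + w)
L(130, 224) + u(-220, 195) = (224 + 130 + 130*(-7 + 130)) + (-20 + 195 - 220) = (224 + 130 + 130*123) - 45 = (224 + 130 + 15990) - 45 = 16344 - 45 = 16299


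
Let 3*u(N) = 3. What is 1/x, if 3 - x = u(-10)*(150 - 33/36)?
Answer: -12/1753 ≈ -0.0068454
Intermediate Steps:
u(N) = 1 (u(N) = (⅓)*3 = 1)
x = -1753/12 (x = 3 - (150 - 33/36) = 3 - (150 - 33*1/36) = 3 - (150 - 11/12) = 3 - 1789/12 = -1753/12 ≈ -146.08)
1/x = 1/(-1753/12) = -12/1753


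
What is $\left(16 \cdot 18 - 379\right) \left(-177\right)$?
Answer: $16107$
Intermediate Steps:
$\left(16 \cdot 18 - 379\right) \left(-177\right) = \left(288 - 379\right) \left(-177\right) = \left(-91\right) \left(-177\right) = 16107$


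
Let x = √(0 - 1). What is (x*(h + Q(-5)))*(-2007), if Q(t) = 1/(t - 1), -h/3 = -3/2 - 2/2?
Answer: -14718*I ≈ -14718.0*I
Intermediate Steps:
x = I (x = √(-1) = I ≈ 1.0*I)
h = 15/2 (h = -3*(-3/2 - 2/2) = -3*(-3*½ - 2*½) = -3*(-3/2 - 1) = -3*(-5/2) = 15/2 ≈ 7.5000)
Q(t) = 1/(-1 + t)
(x*(h + Q(-5)))*(-2007) = (I*(15/2 + 1/(-1 - 5)))*(-2007) = (I*(15/2 + 1/(-6)))*(-2007) = (I*(15/2 - ⅙))*(-2007) = (I*(22/3))*(-2007) = (22*I/3)*(-2007) = -14718*I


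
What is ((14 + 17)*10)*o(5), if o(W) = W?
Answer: 1550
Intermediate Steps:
((14 + 17)*10)*o(5) = ((14 + 17)*10)*5 = (31*10)*5 = 310*5 = 1550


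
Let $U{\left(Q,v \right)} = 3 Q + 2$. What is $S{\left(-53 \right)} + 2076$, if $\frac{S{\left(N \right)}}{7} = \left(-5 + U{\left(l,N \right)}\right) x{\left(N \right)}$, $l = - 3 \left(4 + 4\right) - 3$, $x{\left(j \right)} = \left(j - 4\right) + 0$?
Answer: $35592$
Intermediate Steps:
$x{\left(j \right)} = -4 + j$ ($x{\left(j \right)} = \left(-4 + j\right) + 0 = -4 + j$)
$l = -27$ ($l = \left(-3\right) 8 - 3 = -24 - 3 = -27$)
$U{\left(Q,v \right)} = 2 + 3 Q$
$S{\left(N \right)} = 2352 - 588 N$ ($S{\left(N \right)} = 7 \left(-5 + \left(2 + 3 \left(-27\right)\right)\right) \left(-4 + N\right) = 7 \left(-5 + \left(2 - 81\right)\right) \left(-4 + N\right) = 7 \left(-5 - 79\right) \left(-4 + N\right) = 7 \left(- 84 \left(-4 + N\right)\right) = 7 \left(336 - 84 N\right) = 2352 - 588 N$)
$S{\left(-53 \right)} + 2076 = \left(2352 - -31164\right) + 2076 = \left(2352 + 31164\right) + 2076 = 33516 + 2076 = 35592$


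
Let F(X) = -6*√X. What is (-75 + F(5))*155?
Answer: -11625 - 930*√5 ≈ -13705.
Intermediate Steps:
(-75 + F(5))*155 = (-75 - 6*√5)*155 = -11625 - 930*√5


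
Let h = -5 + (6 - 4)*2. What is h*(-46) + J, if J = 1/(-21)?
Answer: 965/21 ≈ 45.952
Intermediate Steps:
J = -1/21 ≈ -0.047619
h = -1 (h = -5 + 2*2 = -5 + 4 = -1)
h*(-46) + J = -1*(-46) - 1/21 = 46 - 1/21 = 965/21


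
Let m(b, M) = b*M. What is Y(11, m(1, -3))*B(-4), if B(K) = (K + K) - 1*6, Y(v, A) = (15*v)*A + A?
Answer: 6972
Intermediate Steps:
m(b, M) = M*b
Y(v, A) = A + 15*A*v (Y(v, A) = 15*A*v + A = A + 15*A*v)
B(K) = -6 + 2*K (B(K) = 2*K - 6 = -6 + 2*K)
Y(11, m(1, -3))*B(-4) = ((-3*1)*(1 + 15*11))*(-6 + 2*(-4)) = (-3*(1 + 165))*(-6 - 8) = -3*166*(-14) = -498*(-14) = 6972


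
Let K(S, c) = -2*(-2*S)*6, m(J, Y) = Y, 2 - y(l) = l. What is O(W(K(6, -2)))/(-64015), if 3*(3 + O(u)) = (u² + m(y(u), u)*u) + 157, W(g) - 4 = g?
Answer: -14652/64015 ≈ -0.22888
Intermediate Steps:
y(l) = 2 - l
K(S, c) = 24*S (K(S, c) = -(-24)*S = 24*S)
W(g) = 4 + g
O(u) = 148/3 + 2*u²/3 (O(u) = -3 + ((u² + u*u) + 157)/3 = -3 + ((u² + u²) + 157)/3 = -3 + (2*u² + 157)/3 = -3 + (157 + 2*u²)/3 = -3 + (157/3 + 2*u²/3) = 148/3 + 2*u²/3)
O(W(K(6, -2)))/(-64015) = (148/3 + 2*(4 + 24*6)²/3)/(-64015) = (148/3 + 2*(4 + 144)²/3)*(-1/64015) = (148/3 + (⅔)*148²)*(-1/64015) = (148/3 + (⅔)*21904)*(-1/64015) = (148/3 + 43808/3)*(-1/64015) = 14652*(-1/64015) = -14652/64015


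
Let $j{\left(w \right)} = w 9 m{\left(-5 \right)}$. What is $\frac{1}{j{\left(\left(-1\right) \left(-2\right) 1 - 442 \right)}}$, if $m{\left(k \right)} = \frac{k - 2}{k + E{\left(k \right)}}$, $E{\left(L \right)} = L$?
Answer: $- \frac{1}{2772} \approx -0.00036075$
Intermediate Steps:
$m{\left(k \right)} = \frac{-2 + k}{2 k}$ ($m{\left(k \right)} = \frac{k - 2}{k + k} = \frac{-2 + k}{2 k}$)
$j{\left(w \right)} = \frac{63 w}{10}$ ($j{\left(w \right)} = w 9 \frac{-2 - 5}{2 \left(-5\right)} = 9 w \frac{1}{2} \left(- \frac{1}{5}\right) \left(-7\right) = 9 w \frac{7}{10} = \frac{63 w}{10}$)
$\frac{1}{j{\left(\left(-1\right) \left(-2\right) 1 - 442 \right)}} = \frac{1}{\frac{63}{10} \left(\left(-1\right) \left(-2\right) 1 - 442\right)} = \frac{1}{\frac{63}{10} \left(2 \cdot 1 - 442\right)} = \frac{1}{\frac{63}{10} \left(2 - 442\right)} = \frac{1}{\frac{63}{10} \left(-440\right)} = \frac{1}{-2772} = - \frac{1}{2772}$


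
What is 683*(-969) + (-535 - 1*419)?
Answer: -662781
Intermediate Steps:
683*(-969) + (-535 - 1*419) = -661827 + (-535 - 419) = -661827 - 954 = -662781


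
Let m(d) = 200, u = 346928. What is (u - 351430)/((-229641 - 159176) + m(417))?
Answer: 4502/388617 ≈ 0.011585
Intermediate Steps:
(u - 351430)/((-229641 - 159176) + m(417)) = (346928 - 351430)/((-229641 - 159176) + 200) = -4502/(-388817 + 200) = -4502/(-388617) = -4502*(-1/388617) = 4502/388617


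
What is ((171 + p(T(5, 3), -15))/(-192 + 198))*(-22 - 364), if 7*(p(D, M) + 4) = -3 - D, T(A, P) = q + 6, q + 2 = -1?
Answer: -224459/21 ≈ -10689.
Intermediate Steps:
q = -3 (q = -2 - 1 = -3)
T(A, P) = 3 (T(A, P) = -3 + 6 = 3)
p(D, M) = -31/7 - D/7 (p(D, M) = -4 + (-3 - D)/7 = -4 + (-3/7 - D/7) = -31/7 - D/7)
((171 + p(T(5, 3), -15))/(-192 + 198))*(-22 - 364) = ((171 + (-31/7 - 1/7*3))/(-192 + 198))*(-22 - 364) = ((171 + (-31/7 - 3/7))/6)*(-386) = ((171 - 34/7)*(1/6))*(-386) = ((1163/7)*(1/6))*(-386) = (1163/42)*(-386) = -224459/21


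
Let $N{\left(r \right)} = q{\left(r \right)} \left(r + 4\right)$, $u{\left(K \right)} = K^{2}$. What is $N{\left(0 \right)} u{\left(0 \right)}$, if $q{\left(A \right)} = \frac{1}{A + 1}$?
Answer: $0$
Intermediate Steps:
$q{\left(A \right)} = \frac{1}{1 + A}$
$N{\left(r \right)} = \frac{4 + r}{1 + r}$ ($N{\left(r \right)} = \frac{r + 4}{1 + r} = \frac{4 + r}{1 + r}$)
$N{\left(0 \right)} u{\left(0 \right)} = \frac{4 + 0}{1 + 0} \cdot 0^{2} = 1^{-1} \cdot 4 \cdot 0 = 1 \cdot 4 \cdot 0 = 4 \cdot 0 = 0$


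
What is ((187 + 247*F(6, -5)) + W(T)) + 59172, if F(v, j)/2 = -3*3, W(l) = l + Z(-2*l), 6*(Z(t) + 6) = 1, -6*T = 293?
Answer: 164575/3 ≈ 54858.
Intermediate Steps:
T = -293/6 (T = -⅙*293 = -293/6 ≈ -48.833)
Z(t) = -35/6 (Z(t) = -6 + (⅙)*1 = -6 + ⅙ = -35/6)
W(l) = -35/6 + l (W(l) = l - 35/6 = -35/6 + l)
F(v, j) = -18 (F(v, j) = 2*(-3*3) = 2*(-9) = -18)
((187 + 247*F(6, -5)) + W(T)) + 59172 = ((187 + 247*(-18)) + (-35/6 - 293/6)) + 59172 = ((187 - 4446) - 164/3) + 59172 = (-4259 - 164/3) + 59172 = -12941/3 + 59172 = 164575/3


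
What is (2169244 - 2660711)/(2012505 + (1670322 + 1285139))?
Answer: -491467/4967966 ≈ -0.098927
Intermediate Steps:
(2169244 - 2660711)/(2012505 + (1670322 + 1285139)) = -491467/(2012505 + 2955461) = -491467/4967966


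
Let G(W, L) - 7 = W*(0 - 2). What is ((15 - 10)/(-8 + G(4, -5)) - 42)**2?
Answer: 146689/81 ≈ 1811.0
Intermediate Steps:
G(W, L) = 7 - 2*W (G(W, L) = 7 + W*(0 - 2) = 7 + W*(-2) = 7 - 2*W)
((15 - 10)/(-8 + G(4, -5)) - 42)**2 = ((15 - 10)/(-8 + (7 - 2*4)) - 42)**2 = (5/(-8 + (7 - 8)) - 42)**2 = (5/(-8 - 1) - 42)**2 = (5/(-9) - 42)**2 = (5*(-1/9) - 42)**2 = (-5/9 - 42)**2 = (-383/9)**2 = 146689/81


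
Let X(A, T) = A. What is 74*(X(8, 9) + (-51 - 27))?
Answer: -5180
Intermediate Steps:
74*(X(8, 9) + (-51 - 27)) = 74*(8 + (-51 - 27)) = 74*(8 - 78) = 74*(-70) = -5180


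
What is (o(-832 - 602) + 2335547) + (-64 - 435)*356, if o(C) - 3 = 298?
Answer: 2158204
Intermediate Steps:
o(C) = 301 (o(C) = 3 + 298 = 301)
(o(-832 - 602) + 2335547) + (-64 - 435)*356 = (301 + 2335547) + (-64 - 435)*356 = 2335848 - 499*356 = 2335848 - 177644 = 2158204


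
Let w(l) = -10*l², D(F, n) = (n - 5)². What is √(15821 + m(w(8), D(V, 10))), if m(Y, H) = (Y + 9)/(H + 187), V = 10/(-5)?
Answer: √177731313/106 ≈ 125.77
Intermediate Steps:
V = -2 (V = 10*(-⅕) = -2)
D(F, n) = (-5 + n)²
m(Y, H) = (9 + Y)/(187 + H)
√(15821 + m(w(8), D(V, 10))) = √(15821 + (9 - 10*8²)/(187 + (-5 + 10)²)) = √(15821 + (9 - 10*64)/(187 + 5²)) = √(15821 + (9 - 640)/(187 + 25)) = √(15821 - 631/212) = √(3353421/212) = √177731313/106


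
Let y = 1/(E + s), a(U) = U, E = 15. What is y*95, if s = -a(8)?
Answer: 95/7 ≈ 13.571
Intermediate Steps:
s = -8 (s = -1*8 = -8)
y = ⅐ (y = 1/(15 - 8) = 1/7 = ⅐ ≈ 0.14286)
y*95 = (⅐)*95 = 95/7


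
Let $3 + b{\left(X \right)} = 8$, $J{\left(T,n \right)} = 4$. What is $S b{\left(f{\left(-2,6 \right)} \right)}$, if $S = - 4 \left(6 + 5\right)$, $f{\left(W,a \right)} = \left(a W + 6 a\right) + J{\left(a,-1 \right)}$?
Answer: $-220$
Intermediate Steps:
$f{\left(W,a \right)} = 4 + 6 a + W a$ ($f{\left(W,a \right)} = \left(a W + 6 a\right) + 4 = \left(W a + 6 a\right) + 4 = \left(6 a + W a\right) + 4 = 4 + 6 a + W a$)
$S = -44$ ($S = \left(-4\right) 11 = -44$)
$b{\left(X \right)} = 5$ ($b{\left(X \right)} = -3 + 8 = 5$)
$S b{\left(f{\left(-2,6 \right)} \right)} = \left(-44\right) 5 = -220$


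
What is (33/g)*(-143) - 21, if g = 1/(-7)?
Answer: 33012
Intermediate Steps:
g = -⅐ ≈ -0.14286
(33/g)*(-143) - 21 = (33/(-⅐))*(-143) - 21 = (33*(-7))*(-143) - 21 = -231*(-143) - 21 = 33033 - 21 = 33012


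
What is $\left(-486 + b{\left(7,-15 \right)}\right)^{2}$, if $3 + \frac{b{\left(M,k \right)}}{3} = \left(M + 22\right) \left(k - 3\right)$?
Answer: $4247721$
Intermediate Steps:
$b{\left(M,k \right)} = -9 + 3 \left(-3 + k\right) \left(22 + M\right)$ ($b{\left(M,k \right)} = -9 + 3 \left(M + 22\right) \left(k - 3\right) = -9 + 3 \left(22 + M\right) \left(-3 + k\right) = -9 + 3 \left(-3 + k\right) \left(22 + M\right)$)
$\left(-486 + b{\left(7,-15 \right)}\right)^{2} = \left(-486 + \left(-207 - 63 + 66 \left(-15\right) + 3 \cdot 7 \left(-15\right)\right)\right)^{2} = \left(-486 - 1575\right)^{2} = \left(-2061\right)^{2} = 4247721$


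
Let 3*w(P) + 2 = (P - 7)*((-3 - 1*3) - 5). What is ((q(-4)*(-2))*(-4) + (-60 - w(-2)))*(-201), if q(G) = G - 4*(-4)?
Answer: -737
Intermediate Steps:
q(G) = 16 + G (q(G) = G + 16 = 16 + G)
w(P) = 25 - 11*P/3 (w(P) = -2/3 + ((P - 7)*((-3 - 1*3) - 5))/3 = -2/3 + ((-7 + P)*((-3 - 3) - 5))/3 = -2/3 + ((-7 + P)*(-6 - 5))/3 = -2/3 + ((-7 + P)*(-11))/3 = -2/3 + (77 - 11*P)/3 = -2/3 + (77/3 - 11*P/3) = 25 - 11*P/3)
((q(-4)*(-2))*(-4) + (-60 - w(-2)))*(-201) = (((16 - 4)*(-2))*(-4) + (-60 - (25 - 11/3*(-2))))*(-201) = ((12*(-2))*(-4) + (-60 - (25 + 22/3)))*(-201) = (-24*(-4) + (-60 - 1*97/3))*(-201) = (96 + (-60 - 97/3))*(-201) = (96 - 277/3)*(-201) = (11/3)*(-201) = -737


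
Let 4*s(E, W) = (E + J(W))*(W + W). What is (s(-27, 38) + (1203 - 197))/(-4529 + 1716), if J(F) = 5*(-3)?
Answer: -208/2813 ≈ -0.073942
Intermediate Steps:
J(F) = -15
s(E, W) = W*(-15 + E)/2 (s(E, W) = ((E - 15)*(W + W))/4 = ((-15 + E)*(2*W))/4 = (2*W*(-15 + E))/4 = W*(-15 + E)/2)
(s(-27, 38) + (1203 - 197))/(-4529 + 1716) = ((½)*38*(-15 - 27) + (1203 - 197))/(-4529 + 1716) = ((½)*38*(-42) + 1006)/(-2813) = (-798 + 1006)*(-1/2813) = 208*(-1/2813) = -208/2813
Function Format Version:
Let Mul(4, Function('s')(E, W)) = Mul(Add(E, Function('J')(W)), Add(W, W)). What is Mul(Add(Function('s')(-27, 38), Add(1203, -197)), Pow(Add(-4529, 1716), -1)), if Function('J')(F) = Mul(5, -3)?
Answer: Rational(-208, 2813) ≈ -0.073942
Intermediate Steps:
Function('J')(F) = -15
Function('s')(E, W) = Mul(Rational(1, 2), W, Add(-15, E)) (Function('s')(E, W) = Mul(Rational(1, 4), Mul(Add(E, -15), Add(W, W))) = Mul(Rational(1, 4), Mul(Add(-15, E), Mul(2, W))) = Mul(Rational(1, 4), Mul(2, W, Add(-15, E))) = Mul(Rational(1, 2), W, Add(-15, E)))
Mul(Add(Function('s')(-27, 38), Add(1203, -197)), Pow(Add(-4529, 1716), -1)) = Mul(Add(Mul(Rational(1, 2), 38, Add(-15, -27)), Add(1203, -197)), Pow(Add(-4529, 1716), -1)) = Mul(Add(Mul(Rational(1, 2), 38, -42), 1006), Pow(-2813, -1)) = Mul(Add(-798, 1006), Rational(-1, 2813)) = Mul(208, Rational(-1, 2813)) = Rational(-208, 2813)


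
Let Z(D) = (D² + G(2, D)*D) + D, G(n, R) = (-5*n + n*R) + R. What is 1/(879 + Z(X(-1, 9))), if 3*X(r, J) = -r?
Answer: 9/7888 ≈ 0.0011410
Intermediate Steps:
X(r, J) = -r/3 (X(r, J) = (-r)/3 = -r/3)
G(n, R) = R - 5*n + R*n (G(n, R) = (-5*n + R*n) + R = R - 5*n + R*n)
Z(D) = D + D² + D*(-10 + 3*D) (Z(D) = (D² + (D - 5*2 + D*2)*D) + D = (D² + (D - 10 + 2*D)*D) + D = (D² + (-10 + 3*D)*D) + D = (D² + D*(-10 + 3*D)) + D = D + D² + D*(-10 + 3*D))
1/(879 + Z(X(-1, 9))) = 1/(879 + (-⅓*(-1))*(-9 + 4*(-⅓*(-1)))) = 1/(879 + (-9 + 4*(⅓))/3) = 1/(879 + (-9 + 4/3)/3) = 1/(879 + (⅓)*(-23/3)) = 1/(879 - 23/9) = 1/(7888/9) = 9/7888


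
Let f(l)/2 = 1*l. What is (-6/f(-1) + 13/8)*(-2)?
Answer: -37/4 ≈ -9.2500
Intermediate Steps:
f(l) = 2*l (f(l) = 2*(1*l) = 2*l)
(-6/f(-1) + 13/8)*(-2) = (-6/(2*(-1)) + 13/8)*(-2) = (-6/(-2) + 13*(1/8))*(-2) = (-6*(-1/2) + 13/8)*(-2) = (3 + 13/8)*(-2) = (37/8)*(-2) = -37/4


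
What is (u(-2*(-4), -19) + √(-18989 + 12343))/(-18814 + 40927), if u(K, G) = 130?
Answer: 10/1701 + I*√6646/22113 ≈ 0.0058789 + 0.0036867*I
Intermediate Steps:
(u(-2*(-4), -19) + √(-18989 + 12343))/(-18814 + 40927) = (130 + √(-18989 + 12343))/(-18814 + 40927) = (130 + √(-6646))/22113 = (130 + I*√6646)*(1/22113) = 10/1701 + I*√6646/22113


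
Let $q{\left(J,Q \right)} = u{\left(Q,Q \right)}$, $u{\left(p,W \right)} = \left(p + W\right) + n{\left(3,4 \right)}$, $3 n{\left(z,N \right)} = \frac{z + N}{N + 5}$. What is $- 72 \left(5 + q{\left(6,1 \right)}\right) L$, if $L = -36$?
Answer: $18816$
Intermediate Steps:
$n{\left(z,N \right)} = \frac{N + z}{3 \left(5 + N\right)}$ ($n{\left(z,N \right)} = \frac{\left(z + N\right) \frac{1}{N + 5}}{3} = \frac{\left(N + z\right) \frac{1}{5 + N}}{3} = \frac{\frac{1}{5 + N} \left(N + z\right)}{3} = \frac{N + z}{3 \left(5 + N\right)}$)
$u{\left(p,W \right)} = \frac{7}{27} + W + p$ ($u{\left(p,W \right)} = \left(p + W\right) + \frac{4 + 3}{3 \left(5 + 4\right)} = \left(W + p\right) + \frac{1}{3} \cdot \frac{1}{9} \cdot 7 = \left(W + p\right) + \frac{7}{27} = \frac{7}{27} + W + p$)
$q{\left(J,Q \right)} = \frac{7}{27} + 2 Q$ ($q{\left(J,Q \right)} = \frac{7}{27} + Q + Q = \frac{7}{27} + 2 Q$)
$- 72 \left(5 + q{\left(6,1 \right)}\right) L = - 72 \left(5 + \left(\frac{7}{27} + 2 \cdot 1\right)\right) \left(-36\right) = - 72 \left(5 + \left(\frac{7}{27} + 2\right)\right) \left(-36\right) = - 72 \left(5 + \frac{61}{27}\right) \left(-36\right) = - \frac{72 \cdot 196}{27} \left(-36\right) = \left(-1\right) \frac{1568}{3} \left(-36\right) = \left(- \frac{1568}{3}\right) \left(-36\right) = 18816$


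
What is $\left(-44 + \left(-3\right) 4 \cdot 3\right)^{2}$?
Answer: $6400$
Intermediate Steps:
$\left(-44 + \left(-3\right) 4 \cdot 3\right)^{2} = \left(-44 - 36\right)^{2} = \left(-80\right)^{2} = 6400$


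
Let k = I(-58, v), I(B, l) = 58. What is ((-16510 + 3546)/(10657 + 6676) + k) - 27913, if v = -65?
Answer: -482823679/17333 ≈ -27856.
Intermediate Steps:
k = 58
((-16510 + 3546)/(10657 + 6676) + k) - 27913 = ((-16510 + 3546)/(10657 + 6676) + 58) - 27913 = (-12964/17333 + 58) - 27913 = 992350/17333 - 27913 = -482823679/17333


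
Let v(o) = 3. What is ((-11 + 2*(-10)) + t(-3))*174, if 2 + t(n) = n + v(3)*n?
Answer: -7830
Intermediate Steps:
t(n) = -2 + 4*n (t(n) = -2 + (n + 3*n) = -2 + 4*n)
((-11 + 2*(-10)) + t(-3))*174 = ((-11 + 2*(-10)) + (-2 + 4*(-3)))*174 = ((-11 - 20) + (-2 - 12))*174 = (-31 - 14)*174 = -45*174 = -7830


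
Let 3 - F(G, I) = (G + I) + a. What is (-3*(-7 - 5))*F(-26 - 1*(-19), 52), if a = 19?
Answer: -2196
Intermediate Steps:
F(G, I) = -16 - G - I (F(G, I) = 3 - ((G + I) + 19) = 3 - (19 + G + I) = 3 + (-19 - G - I) = -16 - G - I)
(-3*(-7 - 5))*F(-26 - 1*(-19), 52) = (-3*(-7 - 5))*(-16 - (-26 - 1*(-19)) - 1*52) = (-3*(-12))*(-16 - (-26 + 19) - 52) = 36*(-16 - 1*(-7) - 52) = 36*(-16 + 7 - 52) = 36*(-61) = -2196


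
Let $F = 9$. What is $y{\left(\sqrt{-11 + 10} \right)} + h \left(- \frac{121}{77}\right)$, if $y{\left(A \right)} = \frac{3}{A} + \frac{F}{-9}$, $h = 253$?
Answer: $- \frac{2790}{7} - 3 i \approx -398.57 - 3.0 i$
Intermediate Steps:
$y{\left(A \right)} = -1 + \frac{3}{A}$ ($y{\left(A \right)} = \frac{3}{A} + \frac{9}{-9} = \frac{3}{A} + 9 \left(- \frac{1}{9}\right) = \frac{3}{A} - 1 = -1 + \frac{3}{A}$)
$y{\left(\sqrt{-11 + 10} \right)} + h \left(- \frac{121}{77}\right) = \frac{3 - \sqrt{-11 + 10}}{\sqrt{-11 + 10}} + 253 \left(- \frac{121}{77}\right) = \frac{3 - \sqrt{-1}}{\sqrt{-1}} + 253 \left(\left(-121\right) \frac{1}{77}\right) = \frac{3 - i}{i} + 253 \left(- \frac{11}{7}\right) = - i \left(3 - i\right) - \frac{2783}{7} = - \frac{2783}{7} - i \left(3 - i\right)$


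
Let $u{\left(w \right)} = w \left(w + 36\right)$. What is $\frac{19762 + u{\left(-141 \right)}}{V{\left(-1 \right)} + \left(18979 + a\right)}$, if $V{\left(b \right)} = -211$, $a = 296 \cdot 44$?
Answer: $\frac{34567}{31792} \approx 1.0873$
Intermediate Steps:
$u{\left(w \right)} = w \left(36 + w\right)$
$a = 13024$
$\frac{19762 + u{\left(-141 \right)}}{V{\left(-1 \right)} + \left(18979 + a\right)} = \frac{19762 - 141 \left(36 - 141\right)}{-211 + \left(18979 + 13024\right)} = \frac{19762 - -14805}{-211 + 32003} = \frac{19762 + 14805}{31792} = 34567 \cdot \frac{1}{31792} = \frac{34567}{31792}$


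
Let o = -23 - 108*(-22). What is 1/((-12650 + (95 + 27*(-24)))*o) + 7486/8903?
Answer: 232565000371/276586465077 ≈ 0.84084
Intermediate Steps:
o = 2353 (o = -23 + 2376 = 2353)
1/((-12650 + (95 + 27*(-24)))*o) + 7486/8903 = 1/((-12650 + (95 + 27*(-24)))*2353) + 7486/8903 = (1/2353)/(-12650 + (95 - 648)) + 7486*(1/8903) = (1/2353)/(-12650 - 553) + 7486/8903 = (1/2353)/(-13203) + 7486/8903 = -1/13203*1/2353 + 7486/8903 = -1/31066659 + 7486/8903 = 232565000371/276586465077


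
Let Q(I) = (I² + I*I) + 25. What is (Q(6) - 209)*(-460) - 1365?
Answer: 50155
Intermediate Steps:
Q(I) = 25 + 2*I² (Q(I) = (I² + I²) + 25 = 2*I² + 25 = 25 + 2*I²)
(Q(6) - 209)*(-460) - 1365 = ((25 + 2*6²) - 209)*(-460) - 1365 = ((25 + 2*36) - 209)*(-460) - 1365 = ((25 + 72) - 209)*(-460) - 1365 = (97 - 209)*(-460) - 1365 = -112*(-460) - 1365 = 51520 - 1365 = 50155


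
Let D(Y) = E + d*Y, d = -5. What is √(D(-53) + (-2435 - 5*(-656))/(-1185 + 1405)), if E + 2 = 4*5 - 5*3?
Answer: 3*√14619/22 ≈ 16.488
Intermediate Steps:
E = 3 (E = -2 + (4*5 - 5*3) = -2 + (20 - 15) = -2 + 5 = 3)
D(Y) = 3 - 5*Y
√(D(-53) + (-2435 - 5*(-656))/(-1185 + 1405)) = √((3 - 5*(-53)) + (-2435 - 5*(-656))/(-1185 + 1405)) = √((3 + 265) + (-2435 + 3280)/220) = √(268 + 845*(1/220)) = √(268 + 169/44) = √(11961/44) = 3*√14619/22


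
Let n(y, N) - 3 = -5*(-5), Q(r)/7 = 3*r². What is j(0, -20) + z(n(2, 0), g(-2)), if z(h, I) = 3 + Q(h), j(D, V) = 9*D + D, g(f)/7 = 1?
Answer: 16467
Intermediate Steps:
g(f) = 7 (g(f) = 7*1 = 7)
Q(r) = 21*r² (Q(r) = 7*(3*r²) = 21*r²)
n(y, N) = 28 (n(y, N) = 3 - 5*(-5) = 3 + 25 = 28)
j(D, V) = 10*D
z(h, I) = 3 + 21*h²
j(0, -20) + z(n(2, 0), g(-2)) = 10*0 + (3 + 21*28²) = 0 + (3 + 21*784) = 0 + (3 + 16464) = 0 + 16467 = 16467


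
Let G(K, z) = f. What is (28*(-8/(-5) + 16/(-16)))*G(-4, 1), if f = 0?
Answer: 0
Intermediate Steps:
G(K, z) = 0
(28*(-8/(-5) + 16/(-16)))*G(-4, 1) = (28*(-8/(-5) + 16/(-16)))*0 = (28*(-8*(-⅕) + 16*(-1/16)))*0 = (28*(8/5 - 1))*0 = (28*(⅗))*0 = (84/5)*0 = 0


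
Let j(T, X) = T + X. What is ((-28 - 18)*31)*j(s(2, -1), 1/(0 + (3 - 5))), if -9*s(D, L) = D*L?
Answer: 3565/9 ≈ 396.11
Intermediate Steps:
s(D, L) = -D*L/9
((-28 - 18)*31)*j(s(2, -1), 1/(0 + (3 - 5))) = ((-28 - 18)*31)*(-⅑*2*(-1) + 1/(0 + (3 - 5))) = (-46*31)*(2/9 + 1/(0 - 2)) = -1426*(2/9 + 1/(-2)) = -1426*(2/9 - ½) = -1426*(-5/18) = 3565/9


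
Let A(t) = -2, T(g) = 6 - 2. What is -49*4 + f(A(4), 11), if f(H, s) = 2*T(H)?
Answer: -188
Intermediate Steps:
T(g) = 4
f(H, s) = 8 (f(H, s) = 2*4 = 8)
-49*4 + f(A(4), 11) = -49*4 + 8 = -196 + 8 = -188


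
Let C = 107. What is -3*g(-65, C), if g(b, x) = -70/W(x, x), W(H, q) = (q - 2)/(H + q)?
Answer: 428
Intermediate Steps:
W(H, q) = (-2 + q)/(H + q)
g(b, x) = -140*x/(-2 + x) (g(b, x) = -70*(x + x)/(-2 + x) = -70*2*x/(-2 + x) = -140*x/(-2 + x))
-3*g(-65, C) = -(-420)*107/(-2 + 107) = -(-420)*107/105 = -3*(-428/3) = 428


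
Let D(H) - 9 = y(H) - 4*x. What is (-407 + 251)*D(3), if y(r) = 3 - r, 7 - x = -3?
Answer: 4836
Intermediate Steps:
x = 10 (x = 7 - 1*(-3) = 7 + 3 = 10)
D(H) = -28 - H (D(H) = 9 + ((3 - H) - 4*10) = 9 + ((3 - H) - 40) = 9 + (-37 - H) = -28 - H)
(-407 + 251)*D(3) = (-407 + 251)*(-28 - 1*3) = -156*(-28 - 3) = -156*(-31) = 4836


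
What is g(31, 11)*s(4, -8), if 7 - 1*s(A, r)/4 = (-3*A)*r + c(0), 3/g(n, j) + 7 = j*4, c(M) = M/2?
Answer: -1068/37 ≈ -28.865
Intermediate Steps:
c(M) = M/2 (c(M) = M*(½) = M/2)
g(n, j) = 3/(-7 + 4*j) (g(n, j) = 3/(-7 + j*4) = 3/(-7 + 4*j))
s(A, r) = 28 + 12*A*r (s(A, r) = 28 - 4*((-3*A)*r + (½)*0) = 28 - 4*(-3*A*r + 0) = 28 - (-12)*A*r = 28 + 12*A*r)
g(31, 11)*s(4, -8) = (3/(-7 + 4*11))*(28 + 12*4*(-8)) = (3/(-7 + 44))*(28 - 384) = (3/37)*(-356) = -1068/37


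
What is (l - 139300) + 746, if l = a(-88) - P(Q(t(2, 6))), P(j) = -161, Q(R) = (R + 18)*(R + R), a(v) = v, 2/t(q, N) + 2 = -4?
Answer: -138481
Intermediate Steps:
t(q, N) = -⅓ (t(q, N) = 2/(-2 - 4) = 2/(-6) = 2*(-⅙) = -⅓)
Q(R) = 2*R*(18 + R) (Q(R) = (18 + R)*(2*R) = 2*R*(18 + R))
l = 73 (l = -88 - 1*(-161) = -88 + 161 = 73)
(l - 139300) + 746 = (73 - 139300) + 746 = -139227 + 746 = -138481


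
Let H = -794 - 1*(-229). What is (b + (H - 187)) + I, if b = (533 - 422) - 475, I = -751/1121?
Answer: -1251787/1121 ≈ -1116.7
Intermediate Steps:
H = -565 (H = -794 + 229 = -565)
I = -751/1121 (I = -751*1/1121 = -751/1121 ≈ -0.66994)
b = -364 (b = 111 - 475 = -364)
(b + (H - 187)) + I = (-364 + (-565 - 187)) - 751/1121 = (-364 - 752) - 751/1121 = -1116 - 751/1121 = -1251787/1121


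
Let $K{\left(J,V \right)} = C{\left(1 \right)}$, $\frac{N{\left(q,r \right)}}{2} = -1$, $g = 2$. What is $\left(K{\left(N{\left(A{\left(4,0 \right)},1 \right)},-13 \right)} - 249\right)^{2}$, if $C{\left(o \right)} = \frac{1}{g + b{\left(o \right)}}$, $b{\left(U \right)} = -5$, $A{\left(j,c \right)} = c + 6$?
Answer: $\frac{559504}{9} \approx 62167.0$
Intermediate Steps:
$A{\left(j,c \right)} = 6 + c$
$N{\left(q,r \right)} = -2$ ($N{\left(q,r \right)} = 2 \left(-1\right) = -2$)
$C{\left(o \right)} = - \frac{1}{3}$ ($C{\left(o \right)} = \frac{1}{2 - 5} = \frac{1}{-3} = - \frac{1}{3}$)
$K{\left(J,V \right)} = - \frac{1}{3}$
$\left(K{\left(N{\left(A{\left(4,0 \right)},1 \right)},-13 \right)} - 249\right)^{2} = \left(- \frac{1}{3} - 249\right)^{2} = \left(- \frac{748}{3}\right)^{2} = \frac{559504}{9}$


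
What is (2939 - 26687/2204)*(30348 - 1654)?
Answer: 92550617543/1102 ≈ 8.3984e+7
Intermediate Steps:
(2939 - 26687/2204)*(30348 - 1654) = (2939 - 26687*1/2204)*28694 = (2939 - 26687/2204)*28694 = (6450869/2204)*28694 = 92550617543/1102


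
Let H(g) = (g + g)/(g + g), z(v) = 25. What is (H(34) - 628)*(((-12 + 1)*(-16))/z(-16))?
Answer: -110352/25 ≈ -4414.1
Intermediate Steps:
H(g) = 1 (H(g) = (2*g)/((2*g)) = (2*g)*(1/(2*g)) = 1)
(H(34) - 628)*(((-12 + 1)*(-16))/z(-16)) = (1 - 628)*(((-12 + 1)*(-16))/25) = -627*(-11*(-16))/25 = -110352/25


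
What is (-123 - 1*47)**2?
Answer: 28900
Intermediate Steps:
(-123 - 1*47)**2 = (-123 - 47)**2 = (-170)**2 = 28900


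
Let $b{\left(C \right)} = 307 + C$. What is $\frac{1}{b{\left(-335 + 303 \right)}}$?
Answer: $\frac{1}{275} \approx 0.0036364$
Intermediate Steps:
$\frac{1}{b{\left(-335 + 303 \right)}} = \frac{1}{307 + \left(-335 + 303\right)} = \frac{1}{307 - 32} = \frac{1}{275}$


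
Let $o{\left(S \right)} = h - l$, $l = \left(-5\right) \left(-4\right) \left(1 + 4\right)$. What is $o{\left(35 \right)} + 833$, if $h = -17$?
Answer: $716$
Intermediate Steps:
$l = 100$ ($l = 20 \cdot 5 = 100$)
$o{\left(S \right)} = -117$ ($o{\left(S \right)} = -17 - 100 = -117$)
$o{\left(35 \right)} + 833 = -117 + 833 = 716$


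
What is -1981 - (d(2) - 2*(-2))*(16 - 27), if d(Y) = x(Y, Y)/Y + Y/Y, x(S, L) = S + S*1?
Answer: -1904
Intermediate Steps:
x(S, L) = 2*S (x(S, L) = S + S = 2*S)
d(Y) = 3 (d(Y) = (2*Y)/Y + Y/Y = 2 + 1 = 3)
-1981 - (d(2) - 2*(-2))*(16 - 27) = -1981 - (3 - 2*(-2))*(16 - 27) = -1981 - (3 + 4)*(-11) = -1981 - 7*(-11) = -1981 - 1*(-77) = -1981 + 77 = -1904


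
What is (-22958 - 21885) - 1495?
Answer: -46338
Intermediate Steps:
(-22958 - 21885) - 1495 = -44843 - 1495 = -46338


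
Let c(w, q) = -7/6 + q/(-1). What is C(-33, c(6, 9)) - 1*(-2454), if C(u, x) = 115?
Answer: 2569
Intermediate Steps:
c(w, q) = -7/6 - q (c(w, q) = -7*⅙ + q*(-1) = -7/6 - q)
C(-33, c(6, 9)) - 1*(-2454) = 115 - 1*(-2454) = 115 + 2454 = 2569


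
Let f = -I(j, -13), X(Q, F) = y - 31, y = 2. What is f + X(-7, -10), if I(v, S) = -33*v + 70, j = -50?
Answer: -1749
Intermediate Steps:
X(Q, F) = -29 (X(Q, F) = 2 - 31 = -29)
I(v, S) = 70 - 33*v
f = -1720 (f = -(70 - 33*(-50)) = -(70 + 1650) = -1*1720 = -1720)
f + X(-7, -10) = -1720 - 29 = -1749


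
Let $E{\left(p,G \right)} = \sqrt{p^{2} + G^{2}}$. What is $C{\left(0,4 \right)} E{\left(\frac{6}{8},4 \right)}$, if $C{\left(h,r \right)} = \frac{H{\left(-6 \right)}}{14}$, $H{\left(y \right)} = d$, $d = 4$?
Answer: $\frac{\sqrt{265}}{14} \approx 1.1628$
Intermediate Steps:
$H{\left(y \right)} = 4$
$C{\left(h,r \right)} = \frac{2}{7}$ ($C{\left(h,r \right)} = \frac{4}{14} = 4 \cdot \frac{1}{14} = \frac{2}{7}$)
$E{\left(p,G \right)} = \sqrt{G^{2} + p^{2}}$
$C{\left(0,4 \right)} E{\left(\frac{6}{8},4 \right)} = \frac{2 \sqrt{4^{2} + \left(\frac{6}{8}\right)^{2}}}{7} = \frac{2 \sqrt{16 + \left(6 \cdot \frac{1}{8}\right)^{2}}}{7} = \frac{2 \sqrt{16 + \left(\frac{3}{4}\right)^{2}}}{7} = \frac{2 \sqrt{16 + \frac{9}{16}}}{7} = \frac{2 \sqrt{\frac{265}{16}}}{7} = \frac{2 \frac{\sqrt{265}}{4}}{7} = \frac{\sqrt{265}}{14}$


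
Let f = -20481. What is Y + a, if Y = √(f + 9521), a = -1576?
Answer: -1576 + 4*I*√685 ≈ -1576.0 + 104.69*I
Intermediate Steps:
Y = 4*I*√685 (Y = √(-20481 + 9521) = √(-10960) = 4*I*√685 ≈ 104.69*I)
Y + a = 4*I*√685 - 1576 = -1576 + 4*I*√685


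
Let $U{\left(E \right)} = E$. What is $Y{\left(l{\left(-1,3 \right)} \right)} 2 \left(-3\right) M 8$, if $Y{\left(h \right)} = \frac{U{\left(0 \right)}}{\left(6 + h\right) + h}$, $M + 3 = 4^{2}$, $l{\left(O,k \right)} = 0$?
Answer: $0$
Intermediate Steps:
$M = 13$ ($M = -3 + 4^{2} = -3 + 16 = 13$)
$Y{\left(h \right)} = 0$ ($Y{\left(h \right)} = \frac{0}{\left(6 + h\right) + h} = \frac{0}{6 + 2 h} = 0$)
$Y{\left(l{\left(-1,3 \right)} \right)} 2 \left(-3\right) M 8 = 0 \cdot 2 \left(-3\right) 13 \cdot 8 = 0 \left(\left(-6\right) 13\right) 8 = 0 \left(-78\right) 8 = 0 \cdot 8 = 0$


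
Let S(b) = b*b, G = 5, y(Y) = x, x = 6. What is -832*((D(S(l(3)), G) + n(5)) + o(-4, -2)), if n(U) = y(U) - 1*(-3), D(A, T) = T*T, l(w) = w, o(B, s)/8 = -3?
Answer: -8320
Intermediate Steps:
y(Y) = 6
o(B, s) = -24 (o(B, s) = 8*(-3) = -24)
S(b) = b²
D(A, T) = T²
n(U) = 9 (n(U) = 6 - 1*(-3) = 6 + 3 = 9)
-832*((D(S(l(3)), G) + n(5)) + o(-4, -2)) = -832*((5² + 9) - 24) = -832*((25 + 9) - 24) = -832*(34 - 24) = -832*10 = -8320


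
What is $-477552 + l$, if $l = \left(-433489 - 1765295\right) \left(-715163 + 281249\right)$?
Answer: $954082683024$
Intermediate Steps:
$l = 954083160576$ ($l = \left(-2198784\right) \left(-433914\right) = 954083160576$)
$-477552 + l = -477552 + 954083160576 = 954082683024$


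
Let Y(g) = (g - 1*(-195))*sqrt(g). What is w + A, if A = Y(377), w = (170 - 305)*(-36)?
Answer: 4860 + 572*sqrt(377) ≈ 15966.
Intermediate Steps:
Y(g) = sqrt(g)*(195 + g) (Y(g) = (g + 195)*sqrt(g) = (195 + g)*sqrt(g) = sqrt(g)*(195 + g))
w = 4860 (w = -135*(-36) = 4860)
A = 572*sqrt(377) (A = sqrt(377)*(195 + 377) = sqrt(377)*572 = 572*sqrt(377) ≈ 11106.)
w + A = 4860 + 572*sqrt(377)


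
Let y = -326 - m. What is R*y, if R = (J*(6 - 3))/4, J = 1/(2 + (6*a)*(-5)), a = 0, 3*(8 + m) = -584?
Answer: -185/4 ≈ -46.250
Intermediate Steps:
m = -608/3 (m = -8 + (⅓)*(-584) = -8 - 584/3 = -608/3 ≈ -202.67)
J = ½ (J = 1/(2 + (6*0)*(-5)) = 1/(2 + 0*(-5)) = 1/(2 + 0) = 1/2 = ½ ≈ 0.50000)
R = 3/8 (R = ((6 - 3)/2)/4 = ((½)*3)*(¼) = (3/2)*(¼) = 3/8 ≈ 0.37500)
y = -370/3 (y = -326 - 1*(-608/3) = -326 + 608/3 = -370/3 ≈ -123.33)
R*y = (3/8)*(-370/3) = -185/4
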